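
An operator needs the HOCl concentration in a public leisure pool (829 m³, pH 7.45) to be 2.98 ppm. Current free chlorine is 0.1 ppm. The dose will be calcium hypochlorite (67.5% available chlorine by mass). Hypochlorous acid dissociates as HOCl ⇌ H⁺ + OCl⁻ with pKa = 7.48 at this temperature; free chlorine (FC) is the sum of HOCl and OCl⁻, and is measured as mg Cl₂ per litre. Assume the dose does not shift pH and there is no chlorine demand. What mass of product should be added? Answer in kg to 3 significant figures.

6.95 kg

Volume: 829 m³ = 829,000 L.
[OCl⁻]/[HOCl] = 10^(pH − pKa) = 10^(7.45 − 7.48) = 0.9333; fraction as HOCl = 1/(1 + 0.9333) = 0.5173.
Free chlorine required for 2.98 ppm HOCl: 2.98 / 0.5173 = 5.761 ppm.
FC to add: 5.761 − 0.1 = 5.661 mg/L as Cl₂.
Cl₂ equivalent: 5.661 mg/L × 829,000 L = 4693 g.
Product at 67.5% available Cl: 4693 / 0.675 = 6953 g.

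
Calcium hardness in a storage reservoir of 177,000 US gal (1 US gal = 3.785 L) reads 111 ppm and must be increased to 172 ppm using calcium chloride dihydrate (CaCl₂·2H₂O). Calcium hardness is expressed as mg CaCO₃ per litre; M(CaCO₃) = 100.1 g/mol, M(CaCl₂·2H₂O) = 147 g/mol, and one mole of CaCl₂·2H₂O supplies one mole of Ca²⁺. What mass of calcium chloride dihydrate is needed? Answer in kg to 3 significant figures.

Volume: 177,000 US gal × 3.785 L/gal = 669,945 L.
Hardness to add: (172 − 111) = 61 mg/L as CaCO₃ × 669,945 L = 40,870 g as CaCO₃.
Moles of Ca²⁺ (1 mol Ca²⁺ ≡ 1 mol CaCO₃): 40,870 / 100.1 g/mol = 408.3 mol.
Mass of CaCl₂·2H₂O: 408.3 × 147 = 60,010 g.

60.0 kg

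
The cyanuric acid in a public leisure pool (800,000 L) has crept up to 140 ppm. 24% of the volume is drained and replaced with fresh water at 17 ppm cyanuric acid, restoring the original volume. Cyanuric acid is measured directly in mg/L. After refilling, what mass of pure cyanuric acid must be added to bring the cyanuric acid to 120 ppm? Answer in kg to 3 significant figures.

After draining 24% and refilling: 140 × 0.76 + 17 × 0.24 = 110.48 ppm.
Deficit to target: 120 − 110.48 = 9.52 mg/L.
Mass: 9.52 mg/L × 800,000 L = 7616 g cyanuric acid.

7.62 kg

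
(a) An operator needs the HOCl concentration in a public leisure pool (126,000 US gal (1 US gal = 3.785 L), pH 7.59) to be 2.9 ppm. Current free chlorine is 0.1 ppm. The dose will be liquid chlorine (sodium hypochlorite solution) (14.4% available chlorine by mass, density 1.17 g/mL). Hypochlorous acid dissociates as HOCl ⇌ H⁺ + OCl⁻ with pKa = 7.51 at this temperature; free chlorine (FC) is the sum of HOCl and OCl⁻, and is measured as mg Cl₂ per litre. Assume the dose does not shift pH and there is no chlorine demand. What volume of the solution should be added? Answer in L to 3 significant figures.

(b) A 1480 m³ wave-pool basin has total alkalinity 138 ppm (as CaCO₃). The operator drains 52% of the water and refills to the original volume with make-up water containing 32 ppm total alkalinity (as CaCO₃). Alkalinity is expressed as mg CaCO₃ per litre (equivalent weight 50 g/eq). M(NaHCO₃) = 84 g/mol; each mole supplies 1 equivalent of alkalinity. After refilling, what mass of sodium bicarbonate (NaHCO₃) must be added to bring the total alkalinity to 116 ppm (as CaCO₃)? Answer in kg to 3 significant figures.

(a) 17.8 L; (b) 82.3 kg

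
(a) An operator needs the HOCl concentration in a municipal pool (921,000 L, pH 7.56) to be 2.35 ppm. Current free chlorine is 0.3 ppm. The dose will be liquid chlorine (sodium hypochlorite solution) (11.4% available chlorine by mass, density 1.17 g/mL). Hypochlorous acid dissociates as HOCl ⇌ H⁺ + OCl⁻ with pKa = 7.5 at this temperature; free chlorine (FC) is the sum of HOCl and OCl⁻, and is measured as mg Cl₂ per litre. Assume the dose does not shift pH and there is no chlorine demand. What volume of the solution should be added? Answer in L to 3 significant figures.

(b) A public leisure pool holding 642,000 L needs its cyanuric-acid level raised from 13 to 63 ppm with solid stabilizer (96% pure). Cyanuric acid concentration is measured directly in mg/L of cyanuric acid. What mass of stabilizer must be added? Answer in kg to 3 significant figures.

(a) 32.8 L; (b) 33.4 kg

(a) [OCl⁻]/[HOCl] = 10^(pH − pKa) = 10^(7.56 − 7.5) = 1.148; fraction as HOCl = 1/(1 + 1.148) = 0.4655.
(a) Free chlorine required for 2.35 ppm HOCl: 2.35 / 0.4655 = 5.048 ppm.
(a) FC to add: 5.048 − 0.3 = 4.748 mg/L as Cl₂.
(a) Cl₂ equivalent: 4.748 mg/L × 921,000 L = 4373 g.
(a) Product at 11.4% available Cl: 4373 / 0.114 = 38,360 g.
(a) Volume: 38,360 g ÷ 1.17 g/mL = 32,790 mL.

(b) CYA to add: (63 − 13) = 50 mg/L × 642,000 L = 32,100 g cyanuric acid.
(b) At 96% purity: 32,100 / 0.96 = 33,440 g product.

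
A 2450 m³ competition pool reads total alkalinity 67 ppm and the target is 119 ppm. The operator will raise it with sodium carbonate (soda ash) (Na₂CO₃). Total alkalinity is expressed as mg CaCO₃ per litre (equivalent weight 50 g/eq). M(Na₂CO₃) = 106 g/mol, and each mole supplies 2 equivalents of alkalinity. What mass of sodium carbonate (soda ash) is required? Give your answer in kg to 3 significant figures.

135 kg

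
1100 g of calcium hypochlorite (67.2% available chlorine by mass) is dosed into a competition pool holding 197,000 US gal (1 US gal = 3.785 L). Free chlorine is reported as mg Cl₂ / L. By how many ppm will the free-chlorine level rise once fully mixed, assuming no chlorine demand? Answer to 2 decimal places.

Volume: 197,000 US gal × 3.785 L/gal = 745,645 L.
Available chlorine delivered: 1100 g × 0.672 = 739.2 g as Cl₂.
Concentration rise: 739.2 g / 745,645 L = 0.9914 mg/L = 0.99 ppm.

0.99 ppm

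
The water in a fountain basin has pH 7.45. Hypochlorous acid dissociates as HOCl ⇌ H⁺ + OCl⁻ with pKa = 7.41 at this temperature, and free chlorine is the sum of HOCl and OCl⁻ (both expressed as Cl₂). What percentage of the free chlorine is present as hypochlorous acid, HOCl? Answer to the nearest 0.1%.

[OCl⁻]/[HOCl] = 10^(pH − pKa) = 10^(7.45 − 7.41) = 10^0.04 = 1.096.
Fraction as HOCl = 1 / (1 + 1.096) = 0.477.

47.7%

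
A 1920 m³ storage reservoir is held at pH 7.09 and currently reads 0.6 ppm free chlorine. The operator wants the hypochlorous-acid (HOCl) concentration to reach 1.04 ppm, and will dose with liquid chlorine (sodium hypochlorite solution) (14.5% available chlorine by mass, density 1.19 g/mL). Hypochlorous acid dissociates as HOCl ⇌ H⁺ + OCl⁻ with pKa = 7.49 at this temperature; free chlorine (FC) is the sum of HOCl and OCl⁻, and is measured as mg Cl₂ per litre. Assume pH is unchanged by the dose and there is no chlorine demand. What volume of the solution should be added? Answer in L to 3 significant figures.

9.50 L

Volume: 1920 m³ = 1,920,000 L.
[OCl⁻]/[HOCl] = 10^(pH − pKa) = 10^(7.09 − 7.49) = 0.3981; fraction as HOCl = 1/(1 + 0.3981) = 0.7153.
Free chlorine required for 1.04 ppm HOCl: 1.04 / 0.7153 = 1.454 ppm.
FC to add: 1.454 − 0.6 = 0.854 mg/L as Cl₂.
Cl₂ equivalent: 0.854 mg/L × 1,920,000 L = 1640 g.
Product at 14.5% available Cl: 1640 / 0.145 = 11,310 g.
Volume: 11,310 g ÷ 1.19 g/mL = 9503 mL.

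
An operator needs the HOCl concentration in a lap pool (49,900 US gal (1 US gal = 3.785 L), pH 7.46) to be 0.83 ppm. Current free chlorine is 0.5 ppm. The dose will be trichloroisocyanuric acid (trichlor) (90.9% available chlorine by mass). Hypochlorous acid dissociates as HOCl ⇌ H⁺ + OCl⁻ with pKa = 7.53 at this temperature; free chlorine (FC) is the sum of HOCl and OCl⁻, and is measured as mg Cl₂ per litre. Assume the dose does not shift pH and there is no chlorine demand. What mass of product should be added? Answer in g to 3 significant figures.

215 g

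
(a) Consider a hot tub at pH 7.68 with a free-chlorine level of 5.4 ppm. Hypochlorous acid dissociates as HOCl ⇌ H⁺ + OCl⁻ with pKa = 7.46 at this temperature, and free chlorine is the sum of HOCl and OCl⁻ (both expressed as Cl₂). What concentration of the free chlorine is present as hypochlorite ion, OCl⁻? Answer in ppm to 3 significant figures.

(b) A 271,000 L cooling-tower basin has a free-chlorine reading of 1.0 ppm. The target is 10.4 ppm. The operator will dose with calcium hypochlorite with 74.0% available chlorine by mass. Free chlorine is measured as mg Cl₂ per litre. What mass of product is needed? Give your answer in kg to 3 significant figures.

(a) [OCl⁻]/[HOCl] = 10^(pH − pKa) = 10^(7.68 − 7.46) = 10^0.22 = 1.66.
(a) Fraction as HOCl = 1 / (1 + 1.66) = 0.376.
(a) OCl⁻ = (1 − 0.376) × 5.4 ppm = 3.37 ppm.

(b) Chlorine deficit: 10.4 − 1.0 = 9.4 ppm = 9.4 mg/L as Cl₂.
(b) Cl₂ equivalent needed: 9.4 mg/L × 271,000 L = 2,547,000 mg = 2547 g.
(b) Product at 74.0% available chlorine: 2547 / 0.74 = 3442 g.

(a) 3.37 ppm; (b) 3.44 kg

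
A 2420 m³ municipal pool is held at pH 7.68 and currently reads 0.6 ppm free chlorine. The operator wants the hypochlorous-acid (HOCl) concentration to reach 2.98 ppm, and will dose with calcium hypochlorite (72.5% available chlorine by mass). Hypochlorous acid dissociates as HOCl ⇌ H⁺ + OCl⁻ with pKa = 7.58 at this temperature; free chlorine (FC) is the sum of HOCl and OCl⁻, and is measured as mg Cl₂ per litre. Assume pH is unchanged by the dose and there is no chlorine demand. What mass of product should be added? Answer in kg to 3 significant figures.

20.5 kg

Volume: 2420 m³ = 2,420,000 L.
[OCl⁻]/[HOCl] = 10^(pH − pKa) = 10^(7.68 − 7.58) = 1.259; fraction as HOCl = 1/(1 + 1.259) = 0.4427.
Free chlorine required for 2.98 ppm HOCl: 2.98 / 0.4427 = 6.732 ppm.
FC to add: 6.732 − 0.6 = 6.132 mg/L as Cl₂.
Cl₂ equivalent: 6.132 mg/L × 2,420,000 L = 14,840 g.
Product at 72.5% available Cl: 14,840 / 0.725 = 20,470 g.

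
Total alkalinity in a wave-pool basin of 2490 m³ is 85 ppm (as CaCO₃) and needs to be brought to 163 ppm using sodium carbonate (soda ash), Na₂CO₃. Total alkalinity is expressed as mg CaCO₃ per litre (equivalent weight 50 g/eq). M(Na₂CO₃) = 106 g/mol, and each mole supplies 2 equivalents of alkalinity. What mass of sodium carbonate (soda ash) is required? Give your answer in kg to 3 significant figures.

Volume: 2490 m³ = 2,490,000 L.
Alkalinity to add: (163 − 85) = 78 mg/L as CaCO₃ × 2,490,000 L = 194,200 g as CaCO₃.
Equivalents: 194,200 g ÷ 50 g/eq = 3884 eq.
Each mole of Na₂CO₃ supplies 2 eq, so 3884 / 2 = 1942 mol.
Mass: 1942 mol × 106 g/mol = 205,900 g.

206 kg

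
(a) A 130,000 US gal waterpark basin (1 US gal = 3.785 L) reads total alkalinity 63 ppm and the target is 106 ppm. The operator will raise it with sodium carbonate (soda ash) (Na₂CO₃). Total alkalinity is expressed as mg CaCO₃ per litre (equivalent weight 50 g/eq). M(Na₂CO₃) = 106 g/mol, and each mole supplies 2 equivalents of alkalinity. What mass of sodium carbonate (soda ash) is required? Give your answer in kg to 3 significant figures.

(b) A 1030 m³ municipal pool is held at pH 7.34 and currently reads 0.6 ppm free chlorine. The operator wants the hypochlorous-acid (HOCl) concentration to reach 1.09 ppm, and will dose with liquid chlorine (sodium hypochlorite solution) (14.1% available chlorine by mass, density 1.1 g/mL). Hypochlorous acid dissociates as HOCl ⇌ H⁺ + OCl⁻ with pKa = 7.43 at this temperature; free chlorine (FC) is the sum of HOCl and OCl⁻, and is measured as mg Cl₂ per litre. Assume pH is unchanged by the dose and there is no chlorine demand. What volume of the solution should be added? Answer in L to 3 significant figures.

(a) Volume: 130,000 US gal × 3.785 L/gal = 492,050 L.
(a) Alkalinity to add: (106 − 63) = 43 mg/L as CaCO₃ × 492,050 L = 21,160 g as CaCO₃.
(a) Equivalents: 21,160 g ÷ 50 g/eq = 423.2 eq.
(a) Each mole of Na₂CO₃ supplies 2 eq, so 423.2 / 2 = 211.6 mol.
(a) Mass: 211.6 mol × 106 g/mol = 22,430 g.

(b) Volume: 1030 m³ = 1,030,000 L.
(b) [OCl⁻]/[HOCl] = 10^(pH − pKa) = 10^(7.34 − 7.43) = 0.8128; fraction as HOCl = 1/(1 + 0.8128) = 0.5516.
(b) Free chlorine required for 1.09 ppm HOCl: 1.09 / 0.5516 = 1.976 ppm.
(b) FC to add: 1.976 − 0.6 = 1.376 mg/L as Cl₂.
(b) Cl₂ equivalent: 1.376 mg/L × 1,030,000 L = 1417 g.
(b) Product at 14.1% available Cl: 1417 / 0.141 = 10,050 g.
(b) Volume: 10,050 g ÷ 1.1 g/mL = 9138 mL.

(a) 22.4 kg; (b) 9.14 L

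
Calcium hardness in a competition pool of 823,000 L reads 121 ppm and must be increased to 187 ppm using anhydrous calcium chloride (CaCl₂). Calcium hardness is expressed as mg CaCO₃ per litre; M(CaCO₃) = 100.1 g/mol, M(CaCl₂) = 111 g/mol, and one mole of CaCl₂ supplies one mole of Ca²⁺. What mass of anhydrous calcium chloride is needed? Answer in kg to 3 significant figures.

60.2 kg

Hardness to add: (187 − 121) = 66 mg/L as CaCO₃ × 823,000 L = 54,320 g as CaCO₃.
Moles of Ca²⁺ (1 mol Ca²⁺ ≡ 1 mol CaCO₃): 54,320 / 100.1 g/mol = 542.6 mol.
Mass of CaCl₂: 542.6 × 111 = 60,230 g.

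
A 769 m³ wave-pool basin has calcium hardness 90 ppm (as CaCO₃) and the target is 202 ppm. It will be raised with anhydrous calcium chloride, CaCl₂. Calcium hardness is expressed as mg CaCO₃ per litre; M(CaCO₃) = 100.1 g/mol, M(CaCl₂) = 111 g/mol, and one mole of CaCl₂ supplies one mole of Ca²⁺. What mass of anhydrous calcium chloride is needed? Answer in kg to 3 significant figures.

95.5 kg

Volume: 769 m³ = 769,000 L.
Hardness to add: (202 − 90) = 112 mg/L as CaCO₃ × 769,000 L = 86,130 g as CaCO₃.
Moles of Ca²⁺ (1 mol Ca²⁺ ≡ 1 mol CaCO₃): 86,130 / 100.1 g/mol = 860.4 mol.
Mass of CaCl₂: 860.4 × 111 = 95,510 g.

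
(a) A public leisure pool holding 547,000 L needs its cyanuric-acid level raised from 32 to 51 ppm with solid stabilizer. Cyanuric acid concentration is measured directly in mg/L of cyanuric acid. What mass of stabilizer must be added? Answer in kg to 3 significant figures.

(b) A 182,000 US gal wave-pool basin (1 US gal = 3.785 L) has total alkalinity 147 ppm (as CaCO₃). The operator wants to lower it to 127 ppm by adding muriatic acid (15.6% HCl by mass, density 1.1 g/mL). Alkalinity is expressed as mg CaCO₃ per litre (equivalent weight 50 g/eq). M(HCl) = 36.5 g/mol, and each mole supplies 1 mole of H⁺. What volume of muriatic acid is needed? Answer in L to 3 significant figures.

(a) CYA to add: (51 − 32) = 19 mg/L × 547,000 L = 10,390 g cyanuric acid.

(b) Volume: 182,000 US gal × 3.785 L/gal = 688,870 L.
(b) Alkalinity to neutralize: (147 − 127) = 20 mg/L as CaCO₃ × 688,870 L = 13,780 g as CaCO₃.
(b) Equivalents of H⁺ required: 13,780 ÷ 50 g/eq = 275.5 eq = 275.5 mol HCl.
(b) Mass of HCl: 275.5 × 36.5 = 10,060 g.
(b) Mass of 15.6% solution: 10,060 / 0.156 = 64,470 g.
(b) Volume: 64,470 g ÷ 1.1 g/mL = 58,610 mL.

(a) 10.4 kg; (b) 58.6 L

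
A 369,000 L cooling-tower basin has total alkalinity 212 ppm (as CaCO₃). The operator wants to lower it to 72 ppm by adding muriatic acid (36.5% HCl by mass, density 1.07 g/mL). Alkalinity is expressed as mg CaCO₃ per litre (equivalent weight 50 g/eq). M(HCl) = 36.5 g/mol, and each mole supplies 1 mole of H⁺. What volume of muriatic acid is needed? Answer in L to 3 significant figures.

Alkalinity to neutralize: (212 − 72) = 140 mg/L as CaCO₃ × 369,000 L = 51,660 g as CaCO₃.
Equivalents of H⁺ required: 51,660 ÷ 50 g/eq = 1033 eq = 1033 mol HCl.
Mass of HCl: 1033 × 36.5 = 37,710 g.
Mass of 36.5% solution: 37,710 / 0.365 = 103,300 g.
Volume: 103,300 g ÷ 1.07 g/mL = 96,560 mL.

96.6 L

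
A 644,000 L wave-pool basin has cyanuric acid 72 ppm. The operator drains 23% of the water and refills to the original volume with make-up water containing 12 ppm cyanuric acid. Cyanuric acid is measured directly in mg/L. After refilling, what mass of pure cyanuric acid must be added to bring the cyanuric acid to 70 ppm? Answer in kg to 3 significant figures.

7.60 kg

After draining 23% and refilling: 72 × 0.77 + 12 × 0.23 = 58.2 ppm.
Deficit to target: 70 − 58.2 = 11.8 mg/L.
Mass: 11.8 mg/L × 644,000 L = 7599 g cyanuric acid.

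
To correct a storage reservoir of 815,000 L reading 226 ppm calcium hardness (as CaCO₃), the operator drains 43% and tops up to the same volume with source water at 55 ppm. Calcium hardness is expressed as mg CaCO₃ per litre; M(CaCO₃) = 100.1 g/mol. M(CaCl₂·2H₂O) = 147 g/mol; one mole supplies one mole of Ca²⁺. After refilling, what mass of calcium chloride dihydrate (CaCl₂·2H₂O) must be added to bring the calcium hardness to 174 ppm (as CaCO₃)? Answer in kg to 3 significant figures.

After draining 43% and refilling: 226 × 0.57 + 55 × 0.43 = 152.47 ppm.
Deficit to target: 174 − 152.47 = 21.53 mg/L.
As CaCO₃: 21.53 mg/L × 815,000 L = 17,550 g; ÷ 100.1 = 175.3 mol Ca²⁺.
Mass: 175.3 × 147 = 25,770 g.

25.8 kg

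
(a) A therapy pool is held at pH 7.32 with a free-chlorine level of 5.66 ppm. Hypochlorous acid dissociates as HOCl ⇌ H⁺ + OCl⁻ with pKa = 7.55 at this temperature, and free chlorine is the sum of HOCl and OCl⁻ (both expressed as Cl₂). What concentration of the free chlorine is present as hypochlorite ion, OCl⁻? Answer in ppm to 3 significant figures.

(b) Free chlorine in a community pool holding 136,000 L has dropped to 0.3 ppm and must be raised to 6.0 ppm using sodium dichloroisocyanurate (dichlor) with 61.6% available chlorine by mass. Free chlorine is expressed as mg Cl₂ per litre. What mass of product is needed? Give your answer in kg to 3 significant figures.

(a) 2.10 ppm; (b) 1.26 kg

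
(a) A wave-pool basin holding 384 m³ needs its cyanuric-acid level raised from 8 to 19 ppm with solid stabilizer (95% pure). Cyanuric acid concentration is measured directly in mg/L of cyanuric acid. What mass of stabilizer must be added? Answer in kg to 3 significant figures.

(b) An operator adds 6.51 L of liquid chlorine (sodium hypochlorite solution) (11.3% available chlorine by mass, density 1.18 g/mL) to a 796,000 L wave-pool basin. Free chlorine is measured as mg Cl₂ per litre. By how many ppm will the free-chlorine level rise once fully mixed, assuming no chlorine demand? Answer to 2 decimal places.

(a) Volume: 384 m³ = 384,000 L.
(a) CYA to add: (19 − 8) = 11 mg/L × 384,000 L = 4224 g cyanuric acid.
(a) At 95% purity: 4224 / 0.95 = 4446 g product.

(b) Mass of solution: 6.51 L × 1000 mL/L × 1.18 g/mL = 7682 g.
(b) Available chlorine delivered: 7682 g × 0.113 = 868 g as Cl₂.
(b) Concentration rise: 868 g / 796,000 L = 1.091 mg/L = 1.09 ppm.

(a) 4.45 kg; (b) 1.09 ppm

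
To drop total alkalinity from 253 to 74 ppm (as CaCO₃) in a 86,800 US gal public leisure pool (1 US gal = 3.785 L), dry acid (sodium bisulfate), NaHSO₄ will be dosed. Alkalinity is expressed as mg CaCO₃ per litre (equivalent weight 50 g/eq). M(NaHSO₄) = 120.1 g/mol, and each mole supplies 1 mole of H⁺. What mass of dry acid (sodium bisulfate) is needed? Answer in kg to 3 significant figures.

141 kg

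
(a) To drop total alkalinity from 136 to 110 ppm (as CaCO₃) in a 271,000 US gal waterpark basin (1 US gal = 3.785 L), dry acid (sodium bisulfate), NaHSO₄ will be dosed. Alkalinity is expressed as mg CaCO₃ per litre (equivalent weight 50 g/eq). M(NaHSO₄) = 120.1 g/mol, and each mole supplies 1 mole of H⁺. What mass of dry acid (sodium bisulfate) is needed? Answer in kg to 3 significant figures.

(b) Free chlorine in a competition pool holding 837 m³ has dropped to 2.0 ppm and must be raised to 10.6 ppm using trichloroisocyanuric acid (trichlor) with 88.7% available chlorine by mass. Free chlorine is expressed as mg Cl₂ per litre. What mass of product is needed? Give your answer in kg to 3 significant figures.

(a) 64.1 kg; (b) 8.12 kg

(a) Volume: 271,000 US gal × 3.785 L/gal = 1,025,735 L.
(a) Alkalinity to neutralize: (136 − 110) = 26 mg/L as CaCO₃ × 1,025,735 L = 26,670 g as CaCO₃.
(a) Equivalents of H⁺ required: 26,670 ÷ 50 g/eq = 533.4 eq = 533.4 mol NaHSO₄.
(a) Mass of NaHSO₄: 533.4 × 120.1 = 64,060 g.

(b) Volume: 837 m³ = 837,000 L.
(b) Chlorine deficit: 10.6 − 2.0 = 8.6 ppm = 8.6 mg/L as Cl₂.
(b) Cl₂ equivalent needed: 8.6 mg/L × 837,000 L = 7,198,000 mg = 7198 g.
(b) Product at 88.7% available chlorine: 7198 / 0.887 = 8115 g.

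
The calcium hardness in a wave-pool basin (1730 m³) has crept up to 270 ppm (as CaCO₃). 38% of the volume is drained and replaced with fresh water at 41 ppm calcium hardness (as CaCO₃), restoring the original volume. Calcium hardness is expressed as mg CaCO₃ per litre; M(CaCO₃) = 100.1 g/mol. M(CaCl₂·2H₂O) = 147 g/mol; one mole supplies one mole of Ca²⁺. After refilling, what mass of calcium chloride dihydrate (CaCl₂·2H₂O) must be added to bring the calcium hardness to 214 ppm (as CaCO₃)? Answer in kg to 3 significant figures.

78.8 kg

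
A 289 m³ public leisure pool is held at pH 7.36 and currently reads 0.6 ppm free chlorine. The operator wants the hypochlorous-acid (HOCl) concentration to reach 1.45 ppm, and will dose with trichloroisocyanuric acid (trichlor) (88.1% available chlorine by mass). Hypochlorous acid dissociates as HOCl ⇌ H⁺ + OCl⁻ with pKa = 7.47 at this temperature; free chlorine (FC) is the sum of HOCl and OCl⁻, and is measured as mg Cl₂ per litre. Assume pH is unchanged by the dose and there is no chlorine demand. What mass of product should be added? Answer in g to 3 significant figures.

Volume: 289 m³ = 289,000 L.
[OCl⁻]/[HOCl] = 10^(pH − pKa) = 10^(7.36 − 7.47) = 0.7762; fraction as HOCl = 1/(1 + 0.7762) = 0.563.
Free chlorine required for 1.45 ppm HOCl: 1.45 / 0.563 = 2.576 ppm.
FC to add: 2.576 − 0.6 = 1.976 mg/L as Cl₂.
Cl₂ equivalent: 1.976 mg/L × 289,000 L = 570.9 g.
Product at 88.1% available Cl: 570.9 / 0.881 = 648.1 g.

648 g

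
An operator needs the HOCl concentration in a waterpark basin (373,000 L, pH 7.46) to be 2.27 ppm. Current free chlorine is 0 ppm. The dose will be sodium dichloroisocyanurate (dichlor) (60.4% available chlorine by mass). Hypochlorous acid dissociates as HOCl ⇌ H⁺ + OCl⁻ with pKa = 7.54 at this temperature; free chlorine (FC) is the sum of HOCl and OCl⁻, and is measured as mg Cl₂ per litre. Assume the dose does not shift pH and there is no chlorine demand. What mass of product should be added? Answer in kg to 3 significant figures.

2.57 kg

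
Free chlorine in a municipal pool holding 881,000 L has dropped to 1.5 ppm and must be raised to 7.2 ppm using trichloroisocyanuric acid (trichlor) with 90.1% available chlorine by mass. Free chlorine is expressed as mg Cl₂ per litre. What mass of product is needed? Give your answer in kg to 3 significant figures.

Chlorine deficit: 7.2 − 1.5 = 5.7 ppm = 5.7 mg/L as Cl₂.
Cl₂ equivalent needed: 5.7 mg/L × 881,000 L = 5,022,000 mg = 5022 g.
Product at 90.1% available chlorine: 5022 / 0.901 = 5573 g.

5.57 kg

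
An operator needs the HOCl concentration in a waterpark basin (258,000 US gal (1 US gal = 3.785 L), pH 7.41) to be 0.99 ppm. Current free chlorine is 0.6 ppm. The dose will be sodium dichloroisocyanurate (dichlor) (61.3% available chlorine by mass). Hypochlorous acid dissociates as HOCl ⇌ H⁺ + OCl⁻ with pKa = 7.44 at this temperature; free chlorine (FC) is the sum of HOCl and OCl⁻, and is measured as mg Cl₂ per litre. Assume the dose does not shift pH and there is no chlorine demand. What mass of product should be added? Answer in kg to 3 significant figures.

2.09 kg

Volume: 258,000 US gal × 3.785 L/gal = 976,530 L.
[OCl⁻]/[HOCl] = 10^(pH − pKa) = 10^(7.41 − 7.44) = 0.9333; fraction as HOCl = 1/(1 + 0.9333) = 0.5173.
Free chlorine required for 0.99 ppm HOCl: 0.99 / 0.5173 = 1.914 ppm.
FC to add: 1.914 − 0.6 = 1.314 mg/L as Cl₂.
Cl₂ equivalent: 1.314 mg/L × 976,530 L = 1283 g.
Product at 61.3% available Cl: 1283 / 0.613 = 2093 g.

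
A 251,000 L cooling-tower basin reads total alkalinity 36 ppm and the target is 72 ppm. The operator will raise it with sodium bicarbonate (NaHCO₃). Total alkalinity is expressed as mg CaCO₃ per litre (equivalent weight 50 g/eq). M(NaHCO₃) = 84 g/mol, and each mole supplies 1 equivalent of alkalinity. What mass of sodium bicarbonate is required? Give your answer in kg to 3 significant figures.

Alkalinity to add: (72 − 36) = 36 mg/L as CaCO₃ × 251,000 L = 9036 g as CaCO₃.
Equivalents: 9036 g ÷ 50 g/eq = 180.7 eq.
NaHCO₃ supplies 1 eq per mole → 180.7 mol.
Mass: 180.7 mol × 84 g/mol = 15,180 g.

15.2 kg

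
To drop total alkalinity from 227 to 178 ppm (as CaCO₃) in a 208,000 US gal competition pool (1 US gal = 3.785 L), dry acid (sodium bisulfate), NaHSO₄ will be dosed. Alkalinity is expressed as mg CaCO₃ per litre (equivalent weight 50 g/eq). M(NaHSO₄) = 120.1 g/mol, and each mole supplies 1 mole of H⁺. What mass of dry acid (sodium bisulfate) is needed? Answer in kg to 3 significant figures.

Volume: 208,000 US gal × 3.785 L/gal = 787,280 L.
Alkalinity to neutralize: (227 − 178) = 49 mg/L as CaCO₃ × 787,280 L = 38,580 g as CaCO₃.
Equivalents of H⁺ required: 38,580 ÷ 50 g/eq = 771.5 eq = 771.5 mol NaHSO₄.
Mass of NaHSO₄: 771.5 × 120.1 = 92,660 g.

92.7 kg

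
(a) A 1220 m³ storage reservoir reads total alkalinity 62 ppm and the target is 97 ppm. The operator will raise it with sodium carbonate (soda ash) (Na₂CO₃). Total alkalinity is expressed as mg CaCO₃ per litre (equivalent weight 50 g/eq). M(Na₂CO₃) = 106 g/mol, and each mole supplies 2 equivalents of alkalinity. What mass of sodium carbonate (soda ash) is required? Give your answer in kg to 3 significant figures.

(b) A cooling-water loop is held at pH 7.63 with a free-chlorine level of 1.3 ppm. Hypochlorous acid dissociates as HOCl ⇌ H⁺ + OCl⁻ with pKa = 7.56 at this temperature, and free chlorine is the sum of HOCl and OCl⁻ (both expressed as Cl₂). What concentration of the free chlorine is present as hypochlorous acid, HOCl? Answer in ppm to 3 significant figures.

(a) Volume: 1220 m³ = 1,220,000 L.
(a) Alkalinity to add: (97 − 62) = 35 mg/L as CaCO₃ × 1,220,000 L = 42,700 g as CaCO₃.
(a) Equivalents: 42,700 g ÷ 50 g/eq = 854 eq.
(a) Each mole of Na₂CO₃ supplies 2 eq, so 854 / 2 = 427 mol.
(a) Mass: 427 mol × 106 g/mol = 45,260 g.

(b) [OCl⁻]/[HOCl] = 10^(pH − pKa) = 10^(7.63 − 7.56) = 10^0.07 = 1.175.
(b) Fraction as HOCl = 1 / (1 + 1.175) = 0.4598.
(b) HOCl = 0.4598 × 1.3 ppm = 0.5977 ppm.

(a) 45.3 kg; (b) 0.598 ppm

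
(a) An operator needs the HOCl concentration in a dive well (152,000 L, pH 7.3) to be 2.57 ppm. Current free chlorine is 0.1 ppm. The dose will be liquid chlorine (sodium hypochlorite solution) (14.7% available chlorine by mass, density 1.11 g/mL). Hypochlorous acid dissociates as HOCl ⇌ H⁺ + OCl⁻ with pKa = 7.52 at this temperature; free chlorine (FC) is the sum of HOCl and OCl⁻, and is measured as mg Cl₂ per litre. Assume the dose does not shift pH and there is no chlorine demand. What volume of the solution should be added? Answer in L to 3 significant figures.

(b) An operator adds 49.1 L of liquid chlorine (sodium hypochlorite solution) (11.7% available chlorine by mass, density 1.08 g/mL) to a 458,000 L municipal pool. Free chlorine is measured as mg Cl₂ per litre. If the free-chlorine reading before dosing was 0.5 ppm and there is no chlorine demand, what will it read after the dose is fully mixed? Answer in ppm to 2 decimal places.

(a) 3.74 L; (b) 14.05 ppm

(a) [OCl⁻]/[HOCl] = 10^(pH − pKa) = 10^(7.3 − 7.52) = 0.6026; fraction as HOCl = 1/(1 + 0.6026) = 0.624.
(a) Free chlorine required for 2.57 ppm HOCl: 2.57 / 0.624 = 4.119 ppm.
(a) FC to add: 4.119 − 0.1 = 4.019 mg/L as Cl₂.
(a) Cl₂ equivalent: 4.019 mg/L × 152,000 L = 610.8 g.
(a) Product at 14.7% available Cl: 610.8 / 0.147 = 4155 g.
(a) Volume: 4155 g ÷ 1.11 g/mL = 3743 mL.

(b) Mass of solution: 49.1 L × 1000 mL/L × 1.08 g/mL = 53,030 g.
(b) Available chlorine delivered: 53,030 g × 0.117 = 6204 g as Cl₂.
(b) Concentration rise: 6204 g / 458,000 L = 13.55 mg/L = 13.55 ppm.
(b) Final FC: 0.5 + 13.55 = 14.05 ppm.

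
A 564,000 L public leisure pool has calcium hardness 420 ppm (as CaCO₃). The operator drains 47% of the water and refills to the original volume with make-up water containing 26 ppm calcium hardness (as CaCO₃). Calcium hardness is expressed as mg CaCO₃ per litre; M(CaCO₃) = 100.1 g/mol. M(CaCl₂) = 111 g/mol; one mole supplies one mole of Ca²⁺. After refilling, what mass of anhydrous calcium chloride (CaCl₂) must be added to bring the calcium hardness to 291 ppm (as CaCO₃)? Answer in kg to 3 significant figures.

35.1 kg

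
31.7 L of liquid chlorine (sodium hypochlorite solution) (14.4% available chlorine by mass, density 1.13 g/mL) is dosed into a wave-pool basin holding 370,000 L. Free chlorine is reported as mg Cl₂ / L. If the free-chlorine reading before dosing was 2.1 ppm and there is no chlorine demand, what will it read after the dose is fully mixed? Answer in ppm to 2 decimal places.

16.04 ppm

Mass of solution: 31.7 L × 1000 mL/L × 1.13 g/mL = 35,820 g.
Available chlorine delivered: 35,820 g × 0.144 = 5158 g as Cl₂.
Concentration rise: 5158 g / 370,000 L = 13.94 mg/L = 13.94 ppm.
Final FC: 2.1 + 13.94 = 16.04 ppm.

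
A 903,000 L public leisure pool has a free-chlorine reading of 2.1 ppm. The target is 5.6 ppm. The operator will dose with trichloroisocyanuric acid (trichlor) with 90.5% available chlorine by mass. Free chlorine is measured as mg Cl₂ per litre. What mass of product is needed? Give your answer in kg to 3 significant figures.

Chlorine deficit: 5.6 − 2.1 = 3.5 ppm = 3.5 mg/L as Cl₂.
Cl₂ equivalent needed: 3.5 mg/L × 903,000 L = 3,160,000 mg = 3160 g.
Product at 90.5% available chlorine: 3160 / 0.905 = 3492 g.

3.49 kg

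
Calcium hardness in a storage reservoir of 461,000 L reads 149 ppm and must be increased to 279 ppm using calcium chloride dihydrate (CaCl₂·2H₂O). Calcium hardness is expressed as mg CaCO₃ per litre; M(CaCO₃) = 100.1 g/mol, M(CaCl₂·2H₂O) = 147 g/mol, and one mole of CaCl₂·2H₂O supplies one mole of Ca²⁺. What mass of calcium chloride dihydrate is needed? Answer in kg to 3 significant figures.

88.0 kg

Hardness to add: (279 − 149) = 130 mg/L as CaCO₃ × 461,000 L = 59,930 g as CaCO₃.
Moles of Ca²⁺ (1 mol Ca²⁺ ≡ 1 mol CaCO₃): 59,930 / 100.1 g/mol = 598.7 mol.
Mass of CaCl₂·2H₂O: 598.7 × 147 = 88,010 g.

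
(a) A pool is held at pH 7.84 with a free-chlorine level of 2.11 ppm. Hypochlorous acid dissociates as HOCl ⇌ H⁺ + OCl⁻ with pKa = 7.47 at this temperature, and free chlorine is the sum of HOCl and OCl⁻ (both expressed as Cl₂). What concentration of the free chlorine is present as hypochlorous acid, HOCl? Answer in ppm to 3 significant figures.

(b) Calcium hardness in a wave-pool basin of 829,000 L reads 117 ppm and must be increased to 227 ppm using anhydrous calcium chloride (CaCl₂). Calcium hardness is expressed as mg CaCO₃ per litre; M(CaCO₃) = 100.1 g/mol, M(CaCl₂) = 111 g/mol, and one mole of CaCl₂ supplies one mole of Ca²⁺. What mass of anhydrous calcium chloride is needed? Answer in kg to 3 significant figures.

(a) 0.631 ppm; (b) 101 kg

(a) [OCl⁻]/[HOCl] = 10^(pH − pKa) = 10^(7.84 − 7.47) = 10^0.37 = 2.344.
(a) Fraction as HOCl = 1 / (1 + 2.344) = 0.299.
(a) HOCl = 0.299 × 2.11 ppm = 0.6309 ppm.

(b) Hardness to add: (227 − 117) = 110 mg/L as CaCO₃ × 829,000 L = 91,190 g as CaCO₃.
(b) Moles of Ca²⁺ (1 mol Ca²⁺ ≡ 1 mol CaCO₃): 91,190 / 100.1 g/mol = 911 mol.
(b) Mass of CaCl₂: 911 × 111 = 101,100 g.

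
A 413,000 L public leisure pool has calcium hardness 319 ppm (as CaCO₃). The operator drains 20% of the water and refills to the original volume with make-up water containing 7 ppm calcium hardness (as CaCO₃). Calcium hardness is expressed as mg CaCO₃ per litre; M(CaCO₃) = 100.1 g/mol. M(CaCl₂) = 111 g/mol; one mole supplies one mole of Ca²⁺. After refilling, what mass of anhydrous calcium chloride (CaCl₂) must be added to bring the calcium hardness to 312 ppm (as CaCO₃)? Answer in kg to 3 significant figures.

25.4 kg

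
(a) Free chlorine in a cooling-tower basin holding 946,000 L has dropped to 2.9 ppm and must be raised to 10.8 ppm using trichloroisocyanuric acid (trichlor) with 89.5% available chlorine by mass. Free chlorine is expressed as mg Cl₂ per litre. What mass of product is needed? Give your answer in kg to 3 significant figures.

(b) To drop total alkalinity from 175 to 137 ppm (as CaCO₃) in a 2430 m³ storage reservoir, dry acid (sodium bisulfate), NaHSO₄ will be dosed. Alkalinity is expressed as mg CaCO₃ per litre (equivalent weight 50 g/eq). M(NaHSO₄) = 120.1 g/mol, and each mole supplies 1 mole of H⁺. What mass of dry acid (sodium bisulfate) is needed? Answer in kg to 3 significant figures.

(a) 8.35 kg; (b) 222 kg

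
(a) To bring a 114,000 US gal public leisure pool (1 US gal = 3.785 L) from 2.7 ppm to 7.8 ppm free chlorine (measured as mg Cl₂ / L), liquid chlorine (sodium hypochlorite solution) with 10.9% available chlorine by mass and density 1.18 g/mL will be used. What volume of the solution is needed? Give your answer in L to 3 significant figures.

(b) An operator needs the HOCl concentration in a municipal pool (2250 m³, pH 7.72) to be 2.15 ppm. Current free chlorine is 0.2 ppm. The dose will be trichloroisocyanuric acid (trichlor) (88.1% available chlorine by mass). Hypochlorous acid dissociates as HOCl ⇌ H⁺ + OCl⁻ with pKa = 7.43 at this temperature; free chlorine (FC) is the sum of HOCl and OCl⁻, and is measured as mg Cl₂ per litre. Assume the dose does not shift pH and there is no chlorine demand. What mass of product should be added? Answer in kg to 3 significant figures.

(a) Volume: 114,000 US gal × 3.785 L/gal = 431,490 L.
(a) Chlorine deficit: 7.8 − 2.7 = 5.1 ppm = 5.1 mg/L as Cl₂.
(a) Cl₂ equivalent needed: 5.1 mg/L × 431,490 L = 2,201,000 mg = 2201 g.
(a) Product at 10.9% available chlorine: 2201 / 0.109 = 20,190 g.
(a) Volume at density 1.18 g/mL: 20,190 g ÷ 1.18 g/mL = 17,110 mL.

(b) Volume: 2250 m³ = 2,250,000 L.
(b) [OCl⁻]/[HOCl] = 10^(pH − pKa) = 10^(7.72 − 7.43) = 1.95; fraction as HOCl = 1/(1 + 1.95) = 0.339.
(b) Free chlorine required for 2.15 ppm HOCl: 2.15 / 0.339 = 6.342 ppm.
(b) FC to add: 6.342 − 0.2 = 6.142 mg/L as Cl₂.
(b) Cl₂ equivalent: 6.142 mg/L × 2,250,000 L = 13,820 g.
(b) Product at 88.1% available Cl: 13,820 / 0.881 = 15,690 g.

(a) 17.1 L; (b) 15.7 kg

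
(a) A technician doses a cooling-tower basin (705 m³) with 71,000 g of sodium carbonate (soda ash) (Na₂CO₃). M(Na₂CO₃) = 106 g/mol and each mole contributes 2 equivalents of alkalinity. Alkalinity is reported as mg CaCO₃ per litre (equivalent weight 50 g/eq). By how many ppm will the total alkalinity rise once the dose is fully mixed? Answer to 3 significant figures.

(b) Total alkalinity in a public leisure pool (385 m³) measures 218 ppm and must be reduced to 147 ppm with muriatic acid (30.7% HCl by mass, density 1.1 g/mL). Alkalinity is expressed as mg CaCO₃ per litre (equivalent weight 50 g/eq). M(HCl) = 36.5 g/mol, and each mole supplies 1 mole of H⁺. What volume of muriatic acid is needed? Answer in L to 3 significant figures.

(a) Volume: 705 m³ = 705,000 L.
(a) Moles of Na₂CO₃: 71,000 g ÷ 106 g/mol = 669.8 mol → 1340 eq of alkalinity.
(a) As CaCO₃: 1340 eq × 50 g/eq = 66,980 g.
(a) Rise: 66,980 g / 705,000 L × 1000 = 95.01 mg/L.

(b) Volume: 385 m³ = 385,000 L.
(b) Alkalinity to neutralize: (218 − 147) = 71 mg/L as CaCO₃ × 385,000 L = 27,340 g as CaCO₃.
(b) Equivalents of H⁺ required: 27,340 ÷ 50 g/eq = 546.7 eq = 546.7 mol HCl.
(b) Mass of HCl: 546.7 × 36.5 = 19,950 g.
(b) Mass of 30.7% solution: 19,950 / 0.307 = 65,000 g.
(b) Volume: 65,000 g ÷ 1.1 g/mL = 59,090 mL.

(a) 95.0 ppm; (b) 59.1 L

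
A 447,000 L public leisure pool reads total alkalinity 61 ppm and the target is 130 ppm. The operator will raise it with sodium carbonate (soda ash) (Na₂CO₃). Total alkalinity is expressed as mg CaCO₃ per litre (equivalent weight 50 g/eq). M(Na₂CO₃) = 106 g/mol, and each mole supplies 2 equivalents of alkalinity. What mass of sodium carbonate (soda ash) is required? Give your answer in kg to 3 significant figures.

Alkalinity to add: (130 − 61) = 69 mg/L as CaCO₃ × 447,000 L = 30,840 g as CaCO₃.
Equivalents: 30,840 g ÷ 50 g/eq = 616.9 eq.
Each mole of Na₂CO₃ supplies 2 eq, so 616.9 / 2 = 308.4 mol.
Mass: 308.4 mol × 106 g/mol = 32,690 g.

32.7 kg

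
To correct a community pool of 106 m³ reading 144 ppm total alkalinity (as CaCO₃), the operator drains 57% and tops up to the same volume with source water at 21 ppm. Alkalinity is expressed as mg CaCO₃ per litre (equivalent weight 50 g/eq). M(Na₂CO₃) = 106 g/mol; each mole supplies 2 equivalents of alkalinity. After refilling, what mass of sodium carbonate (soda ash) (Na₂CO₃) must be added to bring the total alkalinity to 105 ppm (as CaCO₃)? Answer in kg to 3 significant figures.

Volume: 106 m³ = 106,000 L.
After draining 57% and refilling: 144 × 0.43 + 21 × 0.57 = 73.89 ppm.
Deficit to target: 105 − 73.89 = 31.11 mg/L.
As CaCO₃: 31.11 mg/L × 106,000 L = 3298 g; ÷ 50 g/eq ÷ 2 = 32.98 mol Na₂CO₃.
Mass: 32.98 × 106 = 3496 g.

3.50 kg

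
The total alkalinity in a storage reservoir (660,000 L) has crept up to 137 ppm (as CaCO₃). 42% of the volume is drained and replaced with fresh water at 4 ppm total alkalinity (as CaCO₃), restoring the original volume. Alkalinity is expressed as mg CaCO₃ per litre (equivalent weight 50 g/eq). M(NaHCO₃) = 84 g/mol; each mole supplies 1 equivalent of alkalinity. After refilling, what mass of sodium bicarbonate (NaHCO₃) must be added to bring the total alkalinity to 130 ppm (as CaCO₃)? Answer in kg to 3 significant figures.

After draining 42% and refilling: 137 × 0.58 + 4 × 0.42 = 81.14 ppm.
Deficit to target: 130 − 81.14 = 48.86 mg/L.
As CaCO₃: 48.86 mg/L × 660,000 L = 32,250 g; ÷ 50 g/eq ÷ 1 = 645 mol NaHCO₃.
Mass: 645 × 84 = 54,180 g.

54.2 kg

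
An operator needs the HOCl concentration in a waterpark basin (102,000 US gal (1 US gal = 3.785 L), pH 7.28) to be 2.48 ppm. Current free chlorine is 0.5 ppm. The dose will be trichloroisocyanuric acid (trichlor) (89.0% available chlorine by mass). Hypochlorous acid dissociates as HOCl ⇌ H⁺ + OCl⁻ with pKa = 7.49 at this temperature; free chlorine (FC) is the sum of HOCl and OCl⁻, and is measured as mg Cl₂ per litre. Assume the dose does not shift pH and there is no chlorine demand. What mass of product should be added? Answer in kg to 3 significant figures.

1.52 kg

Volume: 102,000 US gal × 3.785 L/gal = 386,070 L.
[OCl⁻]/[HOCl] = 10^(pH − pKa) = 10^(7.28 − 7.49) = 0.6166; fraction as HOCl = 1/(1 + 0.6166) = 0.6186.
Free chlorine required for 2.48 ppm HOCl: 2.48 / 0.6186 = 4.009 ppm.
FC to add: 4.009 − 0.5 = 3.509 mg/L as Cl₂.
Cl₂ equivalent: 3.509 mg/L × 386,070 L = 1355 g.
Product at 89.0% available Cl: 1355 / 0.89 = 1522 g.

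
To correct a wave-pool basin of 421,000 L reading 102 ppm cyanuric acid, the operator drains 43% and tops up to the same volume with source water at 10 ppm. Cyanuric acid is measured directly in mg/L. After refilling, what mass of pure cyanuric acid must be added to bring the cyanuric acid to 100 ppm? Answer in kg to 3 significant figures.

After draining 43% and refilling: 102 × 0.57 + 10 × 0.43 = 62.44 ppm.
Deficit to target: 100 − 62.44 = 37.56 mg/L.
Mass: 37.56 mg/L × 421,000 L = 15,810 g cyanuric acid.

15.8 kg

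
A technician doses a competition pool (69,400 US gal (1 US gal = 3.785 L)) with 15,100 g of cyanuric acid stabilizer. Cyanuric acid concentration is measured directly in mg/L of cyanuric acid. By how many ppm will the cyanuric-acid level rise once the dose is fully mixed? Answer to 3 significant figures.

57.5 ppm

Volume: 69,400 US gal × 3.785 L/gal = 262,679 L.
Rise: 15,100 g / 262,679 L × 1000 = 57.48 mg/L.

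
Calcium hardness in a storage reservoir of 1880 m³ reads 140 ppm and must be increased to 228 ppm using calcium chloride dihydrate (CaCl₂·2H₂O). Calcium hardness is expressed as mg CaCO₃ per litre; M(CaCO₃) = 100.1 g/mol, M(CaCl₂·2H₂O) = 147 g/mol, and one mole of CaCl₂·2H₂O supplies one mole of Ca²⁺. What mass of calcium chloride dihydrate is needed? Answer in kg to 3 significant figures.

243 kg

Volume: 1880 m³ = 1,880,000 L.
Hardness to add: (228 − 140) = 88 mg/L as CaCO₃ × 1,880,000 L = 165,400 g as CaCO₃.
Moles of Ca²⁺ (1 mol Ca²⁺ ≡ 1 mol CaCO₃): 165,400 / 100.1 g/mol = 1653 mol.
Mass of CaCl₂·2H₂O: 1653 × 147 = 243,000 g.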